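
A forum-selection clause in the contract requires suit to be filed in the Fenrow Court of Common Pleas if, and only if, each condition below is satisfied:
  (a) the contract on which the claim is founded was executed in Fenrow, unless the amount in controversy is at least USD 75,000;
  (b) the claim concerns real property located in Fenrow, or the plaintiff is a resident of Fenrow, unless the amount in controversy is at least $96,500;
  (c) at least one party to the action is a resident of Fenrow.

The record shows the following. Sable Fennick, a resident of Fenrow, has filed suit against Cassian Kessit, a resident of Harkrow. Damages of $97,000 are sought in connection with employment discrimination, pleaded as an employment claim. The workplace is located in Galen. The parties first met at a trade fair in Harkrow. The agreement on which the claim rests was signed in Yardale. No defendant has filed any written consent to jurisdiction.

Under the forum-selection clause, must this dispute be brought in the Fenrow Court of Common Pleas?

The Fenrow Court of Common Pleas:
  (a) The contract was executed in Yardale, not Fenrow. The proviso rescues it, though: the amount in controversy is USD 97,000, which meets the USD 75,000 floor. Met.
  (b) The plaintiff resides in Fenrow — that alternative is enough. Condition met.
  (c) Sable Fennick resides in Fenrow. Condition met.
  → The clause applies.

Yes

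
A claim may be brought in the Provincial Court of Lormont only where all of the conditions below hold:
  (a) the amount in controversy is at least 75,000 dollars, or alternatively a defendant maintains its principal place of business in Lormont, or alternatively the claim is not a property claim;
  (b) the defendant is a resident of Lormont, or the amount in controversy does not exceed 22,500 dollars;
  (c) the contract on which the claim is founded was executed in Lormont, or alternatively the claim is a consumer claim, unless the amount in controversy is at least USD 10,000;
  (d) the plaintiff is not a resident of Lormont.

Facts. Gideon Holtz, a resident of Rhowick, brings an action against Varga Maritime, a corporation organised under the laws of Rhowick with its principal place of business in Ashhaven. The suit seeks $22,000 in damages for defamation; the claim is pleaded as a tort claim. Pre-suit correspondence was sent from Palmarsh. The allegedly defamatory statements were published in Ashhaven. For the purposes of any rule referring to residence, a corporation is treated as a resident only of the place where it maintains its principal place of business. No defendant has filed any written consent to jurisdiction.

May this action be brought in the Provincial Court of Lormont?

The Provincial Court of Lormont:
  (a) The claim is a tort claim, not a property claim, which satisfies one of the alternatives. Condition met.
  (b) The amount in controversy is USD 22,000, within the USD 22,500 ceiling, so this disjunct is met. Condition met.
  (c) No contract (and hence no place of execution) is alleged; the claim is a tort claim, not a consumer claim — no alternative holds. However, the amount in controversy is $22,000, which meets the 10,000 dollars floor, so the 'unless' proviso supplies this condition. Condition met.
  (d) The plaintiff resides in Rhowick, which is not Lormont. Condition met.
  → Jurisdiction lies.

Yes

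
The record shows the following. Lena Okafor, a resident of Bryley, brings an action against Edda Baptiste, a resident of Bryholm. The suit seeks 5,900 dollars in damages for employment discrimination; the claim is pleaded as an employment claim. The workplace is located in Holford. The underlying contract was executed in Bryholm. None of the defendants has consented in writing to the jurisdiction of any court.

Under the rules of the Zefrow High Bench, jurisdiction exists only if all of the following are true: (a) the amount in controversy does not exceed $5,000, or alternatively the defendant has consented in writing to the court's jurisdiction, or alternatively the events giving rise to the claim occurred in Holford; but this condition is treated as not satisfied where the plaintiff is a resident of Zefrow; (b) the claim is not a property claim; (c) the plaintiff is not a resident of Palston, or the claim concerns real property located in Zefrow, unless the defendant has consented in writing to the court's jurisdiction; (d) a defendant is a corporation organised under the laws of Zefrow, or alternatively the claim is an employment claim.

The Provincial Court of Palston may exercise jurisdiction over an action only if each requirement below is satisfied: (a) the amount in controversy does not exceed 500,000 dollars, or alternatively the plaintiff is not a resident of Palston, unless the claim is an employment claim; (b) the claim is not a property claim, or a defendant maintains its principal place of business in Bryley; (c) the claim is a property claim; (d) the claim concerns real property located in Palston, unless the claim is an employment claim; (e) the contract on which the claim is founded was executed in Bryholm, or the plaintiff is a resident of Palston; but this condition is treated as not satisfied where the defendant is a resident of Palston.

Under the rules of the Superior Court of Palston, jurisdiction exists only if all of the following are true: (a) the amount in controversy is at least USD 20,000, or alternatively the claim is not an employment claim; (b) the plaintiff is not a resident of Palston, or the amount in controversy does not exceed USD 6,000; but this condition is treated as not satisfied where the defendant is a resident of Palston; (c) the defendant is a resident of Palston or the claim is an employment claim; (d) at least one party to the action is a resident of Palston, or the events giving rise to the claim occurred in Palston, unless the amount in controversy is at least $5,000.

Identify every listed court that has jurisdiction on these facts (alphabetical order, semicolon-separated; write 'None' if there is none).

The Zefrow High Bench:
  (a) The operative events occurred in Holford, so one alternative holds. The carve-out does not apply: the plaintiff resides in Bryley, not Zefrow. Satisfied.
  (b) The claim is an employment claim, not a property claim. Satisfied.
  (c) The plaintiff resides in Bryley, which is not Palston, so this disjunct is met. Satisfied.
  (d) The claim is an employment claim, which satisfies one of the alternatives. Met.
  → The court has jurisdiction.
The Provincial Court of Palston:
  (a) The amount in controversy is $5,900, within the USD 500,000 ceiling — that alternative is enough. Met.
  (b) The claim is an employment claim, not a property claim, so one alternative holds. Satisfied.
  (c) The claim is an employment claim, not a property claim. Not met.
  (d) The claim does not concern real property. But the claim is an employment claim, and the 'unless' clause therefore excuses the requirement. Condition met.
  (e) The contract was executed in Bryholm, so one alternative holds. And the carve-out is inapplicable — the defendant resides in Bryholm, not Palston. Satisfied.
  → At least one condition fails; no jurisdiction.
The Superior Court of Palston:
  (a) The amount in controversy is $5,900, below the USD 20,000 floor; the claim is an employment claim — none of the alternatives is met. Not met.
  (b) The plaintiff resides in Bryley, which is not Palston — that alternative is enough. The exception is not triggered, since the defendant resides in Bryholm, not Palston. Satisfied.
  (c) The claim is an employment claim, which satisfies one of the alternatives. Satisfied.
  (d) No party resides in Palston; the operative events occurred in Holford, not Palston — no alternative holds. However, the amount in controversy is $5,900, which meets the USD 5,000 floor, so the 'unless' proviso supplies this condition. Met.
  → No jurisdiction.

the Zefrow High Bench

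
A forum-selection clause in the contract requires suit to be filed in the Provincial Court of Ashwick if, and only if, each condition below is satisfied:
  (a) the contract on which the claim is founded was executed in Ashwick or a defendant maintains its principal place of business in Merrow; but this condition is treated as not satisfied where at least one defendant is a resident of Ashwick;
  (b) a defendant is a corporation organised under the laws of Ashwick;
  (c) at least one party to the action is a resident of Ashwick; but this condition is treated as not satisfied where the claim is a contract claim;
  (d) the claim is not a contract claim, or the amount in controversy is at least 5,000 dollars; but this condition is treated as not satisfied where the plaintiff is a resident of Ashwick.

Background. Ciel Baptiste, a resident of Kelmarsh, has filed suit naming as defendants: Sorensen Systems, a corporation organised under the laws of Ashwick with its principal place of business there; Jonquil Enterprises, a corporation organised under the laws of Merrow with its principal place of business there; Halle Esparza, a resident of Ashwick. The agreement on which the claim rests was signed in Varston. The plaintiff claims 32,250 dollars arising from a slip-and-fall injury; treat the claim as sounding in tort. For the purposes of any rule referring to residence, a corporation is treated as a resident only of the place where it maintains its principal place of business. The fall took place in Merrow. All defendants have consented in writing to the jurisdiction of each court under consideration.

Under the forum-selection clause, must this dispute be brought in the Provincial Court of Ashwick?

No

The Provincial Court of Ashwick:
  (a) Jonquil Enterprises has its principal place of business in Merrow, so one alternative holds. But Sorensen Systems resides in Ashwick, triggering the carve-out and defeating this condition. Fails.
  (b) Sorensen Systems is organised under the laws of Ashwick. Met.
  (c) Sorensen Systems resides in Ashwick. The carve-out does not apply: the claim is a tort claim, not a contract claim. Satisfied.
  (d) The claim is a tort claim, not a contract claim, which satisfies one of the alternatives. The carve-out does not apply: the plaintiff resides in Kelmarsh, not Ashwick. Condition met.
  → Forum clause is not triggered.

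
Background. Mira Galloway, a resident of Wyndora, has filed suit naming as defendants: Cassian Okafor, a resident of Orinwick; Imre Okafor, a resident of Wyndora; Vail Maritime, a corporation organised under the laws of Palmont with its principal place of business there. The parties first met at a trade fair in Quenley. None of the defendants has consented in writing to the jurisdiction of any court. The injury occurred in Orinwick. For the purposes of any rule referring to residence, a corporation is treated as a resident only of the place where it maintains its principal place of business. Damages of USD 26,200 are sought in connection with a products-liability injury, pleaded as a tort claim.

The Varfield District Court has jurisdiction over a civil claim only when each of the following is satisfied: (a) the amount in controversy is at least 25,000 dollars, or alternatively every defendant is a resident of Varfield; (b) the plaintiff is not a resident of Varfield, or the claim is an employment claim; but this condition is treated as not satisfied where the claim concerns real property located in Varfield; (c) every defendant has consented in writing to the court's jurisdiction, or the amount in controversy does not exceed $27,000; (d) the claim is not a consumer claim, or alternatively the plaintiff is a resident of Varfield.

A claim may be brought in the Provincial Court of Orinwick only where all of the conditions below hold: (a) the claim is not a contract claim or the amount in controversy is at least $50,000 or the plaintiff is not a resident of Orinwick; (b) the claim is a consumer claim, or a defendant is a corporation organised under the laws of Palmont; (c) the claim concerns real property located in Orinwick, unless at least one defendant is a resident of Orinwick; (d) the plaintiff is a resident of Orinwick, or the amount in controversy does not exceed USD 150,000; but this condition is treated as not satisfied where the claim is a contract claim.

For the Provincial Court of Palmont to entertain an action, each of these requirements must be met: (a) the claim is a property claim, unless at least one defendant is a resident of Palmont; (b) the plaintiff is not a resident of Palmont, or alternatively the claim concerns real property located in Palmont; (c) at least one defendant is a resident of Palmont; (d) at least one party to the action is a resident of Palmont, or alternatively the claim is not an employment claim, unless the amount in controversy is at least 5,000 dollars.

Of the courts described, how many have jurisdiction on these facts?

3

The Varfield District Court:
  (a) The amount in controversy is 26,200 dollars, which meets the 25,000 dollars floor, so one alternative holds. Met.
  (b) The plaintiff resides in Wyndora, which is not Varfield, so this disjunct is met. The exception is not triggered, since the claim does not concern real property. Satisfied.
  (c) The amount in controversy is USD 26,200, within the $27,000 ceiling, so this disjunct is met. Condition met.
  (d) The claim is a tort claim, not a consumer claim, so this disjunct is met. Satisfied.
  → All conditions met; jurisdiction exists.
The Provincial Court of Orinwick:
  (a) The claim is a tort claim, not a contract claim, which satisfies one of the alternatives. Satisfied.
  (b) Vail Maritime is organised under the laws of Palmont, which satisfies one of the alternatives. Condition met.
  (c) The claim does not concern real property. However, Cassian Okafor resides in Orinwick, so the 'unless' proviso supplies this condition. Satisfied.
  (d) The amount in controversy is 26,200 dollars, within the 150,000 dollars ceiling — that alternative is enough. The exception is not triggered, since the claim is a tort claim, not a contract claim. Satisfied.
  → Every requirement is satisfied — jurisdiction.
The Provincial Court of Palmont:
  (a) The claim is a tort claim, not a property claim. However, Vail Maritime resides in Palmont, so the 'unless' proviso supplies this condition. Satisfied.
  (b) The plaintiff resides in Wyndora, which is not Palmont, so one alternative holds. Met.
  (c) Vail Maritime resides in Palmont. Met.
  (d) Vail Maritime resides in Palmont, so one alternative holds. Satisfied.
  → The court has jurisdiction.
Courts with jurisdiction: the Varfield District Court, the Provincial Court of Orinwick, the Provincial Court of Palmont — 3 in total.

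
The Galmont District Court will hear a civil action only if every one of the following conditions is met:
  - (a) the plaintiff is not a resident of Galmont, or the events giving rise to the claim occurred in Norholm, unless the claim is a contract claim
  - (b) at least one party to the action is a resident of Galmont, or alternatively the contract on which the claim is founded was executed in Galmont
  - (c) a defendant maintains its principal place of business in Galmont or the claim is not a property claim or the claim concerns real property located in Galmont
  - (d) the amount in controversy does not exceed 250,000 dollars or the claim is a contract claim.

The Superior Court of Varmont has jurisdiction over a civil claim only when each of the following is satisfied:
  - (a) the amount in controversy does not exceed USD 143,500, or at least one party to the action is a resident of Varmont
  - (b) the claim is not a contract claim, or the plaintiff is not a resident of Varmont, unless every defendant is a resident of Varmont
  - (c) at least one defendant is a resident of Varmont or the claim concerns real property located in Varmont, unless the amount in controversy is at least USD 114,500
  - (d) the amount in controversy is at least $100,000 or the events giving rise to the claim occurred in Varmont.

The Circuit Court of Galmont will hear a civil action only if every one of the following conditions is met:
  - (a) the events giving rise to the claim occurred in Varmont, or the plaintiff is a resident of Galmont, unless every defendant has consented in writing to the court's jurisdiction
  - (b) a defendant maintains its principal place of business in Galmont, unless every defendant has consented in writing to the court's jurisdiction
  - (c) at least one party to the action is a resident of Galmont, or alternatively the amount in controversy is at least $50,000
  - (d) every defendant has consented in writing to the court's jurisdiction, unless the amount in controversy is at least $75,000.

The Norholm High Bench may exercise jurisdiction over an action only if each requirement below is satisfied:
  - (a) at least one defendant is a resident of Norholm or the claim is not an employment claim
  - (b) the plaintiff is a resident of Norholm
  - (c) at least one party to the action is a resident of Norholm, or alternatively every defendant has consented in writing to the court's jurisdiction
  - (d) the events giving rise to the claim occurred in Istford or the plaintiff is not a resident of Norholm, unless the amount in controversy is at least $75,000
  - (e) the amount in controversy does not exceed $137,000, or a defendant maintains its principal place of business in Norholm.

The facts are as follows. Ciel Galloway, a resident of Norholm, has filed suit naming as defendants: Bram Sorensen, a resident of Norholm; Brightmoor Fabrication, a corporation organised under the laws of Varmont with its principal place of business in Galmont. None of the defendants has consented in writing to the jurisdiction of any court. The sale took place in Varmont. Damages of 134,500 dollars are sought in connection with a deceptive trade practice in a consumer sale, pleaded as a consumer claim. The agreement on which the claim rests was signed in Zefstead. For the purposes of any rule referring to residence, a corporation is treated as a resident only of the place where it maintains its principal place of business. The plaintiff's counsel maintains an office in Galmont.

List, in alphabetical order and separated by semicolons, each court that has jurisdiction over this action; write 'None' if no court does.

the Circuit Court of Galmont; the Galmont District Court; the Norholm High Bench; the Superior Court of Varmont

The Galmont District Court:
  (a) The plaintiff resides in Norholm, which is not Galmont — that alternative is enough. Met.
  (b) Brightmoor Fabrication resides in Galmont, which satisfies one of the alternatives. Met.
  (c) Brightmoor Fabrication has its principal place of business in Galmont, which satisfies one of the alternatives. Satisfied.
  (d) The amount in controversy is $134,500, within the 250,000 dollars ceiling, which satisfies one of the alternatives. Met.
  → Every requirement is satisfied — jurisdiction.
The Superior Court of Varmont:
  (a) The amount in controversy is USD 134,500, within the $143,500 ceiling, so one alternative holds. Met.
  (b) The claim is a consumer claim, not a contract claim, so this disjunct is met. Met.
  (c) No defendant resides in Varmont (they reside in Norholm, Galmont); the claim does not concern real property — none of the alternatives is met. The proviso rescues it, though: the amount in controversy is $134,500, which meets the $114,500 floor. Condition met.
  (d) The amount in controversy is 134,500 dollars, which meets the USD 100,000 floor, so one alternative holds. Condition met.
  → Jurisdiction lies.
The Circuit Court of Galmont:
  (a) The operative events occurred in Varmont, so one alternative holds. Met.
  (b) Brightmoor Fabrication has its principal place of business in Galmont. Condition met.
  (c) Brightmoor Fabrication resides in Galmont, so one alternative holds. Met.
  (d) No such written consent has been filed. The proviso rescues it, though: the amount in controversy is USD 134,500, which meets the $75,000 floor. Met.
  → Jurisdiction lies.
The Norholm High Bench:
  (a) Bram Sorensen resides in Norholm — that alternative is enough. Condition met.
  (b) The plaintiff resides in Norholm. Satisfied.
  (c) Ciel Galloway resides in Norholm — that alternative is enough. Satisfied.
  (d) The operative events occurred in Varmont, not Istford; the plaintiff resides in Norholm — every alternative fails. But the amount in controversy is USD 134,500, which meets the 75,000 dollars floor, and the 'unless' clause therefore excuses the requirement. Satisfied.
  (e) The amount in controversy is USD 134,500, within the 137,000 dollars ceiling, which satisfies one of the alternatives. Condition met.
  → Every requirement is satisfied — jurisdiction.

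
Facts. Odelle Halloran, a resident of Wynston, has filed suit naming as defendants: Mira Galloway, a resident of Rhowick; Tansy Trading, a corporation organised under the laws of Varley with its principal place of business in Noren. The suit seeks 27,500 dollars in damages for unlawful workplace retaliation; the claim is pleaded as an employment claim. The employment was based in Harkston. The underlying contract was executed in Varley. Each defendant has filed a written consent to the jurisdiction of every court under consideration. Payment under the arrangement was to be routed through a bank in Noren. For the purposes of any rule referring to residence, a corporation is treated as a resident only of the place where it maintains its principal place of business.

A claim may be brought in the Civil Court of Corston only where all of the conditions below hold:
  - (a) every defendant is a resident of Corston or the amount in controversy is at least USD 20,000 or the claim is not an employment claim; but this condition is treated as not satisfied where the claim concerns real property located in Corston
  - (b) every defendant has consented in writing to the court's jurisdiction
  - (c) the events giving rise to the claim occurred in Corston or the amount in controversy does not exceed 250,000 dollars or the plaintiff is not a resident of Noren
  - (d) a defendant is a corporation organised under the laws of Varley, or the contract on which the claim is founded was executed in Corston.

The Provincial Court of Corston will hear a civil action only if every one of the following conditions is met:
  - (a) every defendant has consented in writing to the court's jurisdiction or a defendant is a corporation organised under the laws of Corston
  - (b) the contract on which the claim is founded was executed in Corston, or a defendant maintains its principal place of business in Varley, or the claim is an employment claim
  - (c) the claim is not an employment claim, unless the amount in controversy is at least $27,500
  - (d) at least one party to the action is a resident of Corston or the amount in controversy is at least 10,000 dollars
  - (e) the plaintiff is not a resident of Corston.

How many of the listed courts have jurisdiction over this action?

2

The Civil Court of Corston:
  (a) The amount in controversy is 27,500 dollars, which meets the 20,000 dollars floor, so one alternative holds. And the carve-out is inapplicable — the claim does not concern real property. Condition met.
  (b) Every defendant has filed written consent. Met.
  (c) The amount in controversy is 27,500 dollars, within the $250,000 ceiling, so one alternative holds. Met.
  (d) Tansy Trading is organised under the laws of Varley — that alternative is enough. Satisfied.
  → All conditions met; jurisdiction exists.
The Provincial Court of Corston:
  (a) Every defendant has filed written consent, which satisfies one of the alternatives. Satisfied.
  (b) The claim is an employment claim — that alternative is enough. Satisfied.
  (c) The claim is an employment claim. But the amount in controversy is $27,500, which meets the $27,500 floor, and the 'unless' clause therefore excuses the requirement. Met.
  (d) The amount in controversy is $27,500, which meets the 10,000 dollars floor, so this disjunct is met. Satisfied.
  (e) The plaintiff resides in Wynston, which is not Corston. Condition met.
  → The court has jurisdiction.
Courts with jurisdiction: the Civil Court of Corston, the Provincial Court of Corston — 2 in total.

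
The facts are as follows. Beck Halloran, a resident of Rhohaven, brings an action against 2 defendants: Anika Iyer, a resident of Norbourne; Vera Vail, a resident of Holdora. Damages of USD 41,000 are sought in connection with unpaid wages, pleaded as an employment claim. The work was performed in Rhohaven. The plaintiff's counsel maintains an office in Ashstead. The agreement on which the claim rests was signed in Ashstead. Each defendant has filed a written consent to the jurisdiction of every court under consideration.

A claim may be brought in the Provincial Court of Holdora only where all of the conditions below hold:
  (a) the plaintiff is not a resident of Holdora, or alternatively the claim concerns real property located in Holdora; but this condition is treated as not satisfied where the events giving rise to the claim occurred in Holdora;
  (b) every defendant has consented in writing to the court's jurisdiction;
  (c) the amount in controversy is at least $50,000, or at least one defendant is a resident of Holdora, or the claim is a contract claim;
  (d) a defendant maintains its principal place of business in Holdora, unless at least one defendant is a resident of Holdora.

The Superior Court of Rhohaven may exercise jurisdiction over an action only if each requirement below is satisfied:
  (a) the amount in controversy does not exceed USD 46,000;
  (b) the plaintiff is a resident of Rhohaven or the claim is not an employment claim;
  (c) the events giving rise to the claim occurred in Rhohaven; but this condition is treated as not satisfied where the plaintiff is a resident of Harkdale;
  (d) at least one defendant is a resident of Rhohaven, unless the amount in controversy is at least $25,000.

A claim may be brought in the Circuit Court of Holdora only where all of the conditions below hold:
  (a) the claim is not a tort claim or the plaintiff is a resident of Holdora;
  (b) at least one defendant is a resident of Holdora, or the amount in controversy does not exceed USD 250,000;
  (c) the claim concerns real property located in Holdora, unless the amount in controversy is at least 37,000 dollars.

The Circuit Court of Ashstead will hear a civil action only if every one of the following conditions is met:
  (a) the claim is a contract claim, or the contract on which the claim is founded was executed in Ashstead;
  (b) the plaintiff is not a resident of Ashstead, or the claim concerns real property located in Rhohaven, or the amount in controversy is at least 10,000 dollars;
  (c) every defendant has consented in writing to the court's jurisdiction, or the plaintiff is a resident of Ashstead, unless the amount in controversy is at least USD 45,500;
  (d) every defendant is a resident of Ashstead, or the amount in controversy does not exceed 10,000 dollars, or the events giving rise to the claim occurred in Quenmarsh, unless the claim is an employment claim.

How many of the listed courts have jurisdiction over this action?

4

The Provincial Court of Holdora:
  (a) The plaintiff resides in Rhohaven, which is not Holdora, which satisfies one of the alternatives. The exception is not triggered, since the operative events occurred in Rhohaven, not Holdora. Satisfied.
  (b) Every defendant has filed written consent. Met.
  (c) Vera Vail resides in Holdora — that alternative is enough. Satisfied.
  (d) No defendant is a corporation. However, Vera Vail resides in Holdora, so the 'unless' proviso supplies this condition. Satisfied.
  → All conditions met; jurisdiction exists.
The Superior Court of Rhohaven:
  (a) The amount in controversy is 41,000 dollars, within the USD 46,000 ceiling. Satisfied.
  (b) The plaintiff resides in Rhohaven, so this disjunct is met. Condition met.
  (c) The operative events occurred in Rhohaven. The exception is not triggered, since the plaintiff resides in Rhohaven, not Harkdale. Condition met.
  (d) No defendant resides in Rhohaven (they reside in Norbourne, Holdora). The proviso rescues it, though: the amount in controversy is USD 41,000, which meets the 25,000 dollars floor. Condition met.
  → Every requirement is satisfied — jurisdiction.
The Circuit Court of Holdora:
  (a) The claim is an employment claim, not a tort claim — that alternative is enough. Satisfied.
  (b) Vera Vail resides in Holdora, so this disjunct is met. Satisfied.
  (c) The claim does not concern real property. But the amount in controversy is 41,000 dollars, which meets the USD 37,000 floor, and the 'unless' clause therefore excuses the requirement. Met.
  → Every requirement is satisfied — jurisdiction.
The Circuit Court of Ashstead:
  (a) The contract was executed in Ashstead, so one alternative holds. Satisfied.
  (b) The plaintiff resides in Rhohaven, which is not Ashstead — that alternative is enough. Satisfied.
  (c) Every defendant has filed written consent, which satisfies one of the alternatives. Condition met.
  (d) The defendants reside as follows — Anika Iyer in Norbourne, Vera Vail in Holdora — not all in Ashstead; the amount in controversy is 41,000 dollars, above the USD 10,000 ceiling; the operative events occurred in Rhohaven, not Quenmarsh — every alternative fails. However, the claim is an employment claim, so the 'unless' proviso supplies this condition. Met.
  → The court has jurisdiction.
Courts with jurisdiction: the Provincial Court of Holdora, the Superior Court of Rhohaven, the Circuit Court of Holdora, the Circuit Court of Ashstead — 4 in total.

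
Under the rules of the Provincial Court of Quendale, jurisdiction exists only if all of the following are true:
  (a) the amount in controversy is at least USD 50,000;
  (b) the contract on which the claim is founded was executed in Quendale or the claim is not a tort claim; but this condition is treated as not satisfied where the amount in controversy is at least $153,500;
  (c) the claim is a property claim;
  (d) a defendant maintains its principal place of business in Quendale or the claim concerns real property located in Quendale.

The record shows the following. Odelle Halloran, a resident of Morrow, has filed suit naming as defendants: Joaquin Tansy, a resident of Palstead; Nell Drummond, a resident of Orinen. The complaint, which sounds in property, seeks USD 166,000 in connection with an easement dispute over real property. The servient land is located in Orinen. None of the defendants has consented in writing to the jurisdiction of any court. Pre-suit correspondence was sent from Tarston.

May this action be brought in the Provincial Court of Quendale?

The Provincial Court of Quendale:
  (a) The amount in controversy is 166,000 dollars, which meets the $50,000 floor. Satisfied.
  (b) The claim is a property claim, not a tort claim — that alternative is enough. However, the amount in controversy is USD 166,000, which meets the USD 153,500 floor, which falls within the stated exception and so defeats the condition. Condition not met.
  (c) The claim is a property claim. Met.
  (d) No defendant is a corporation; the property lies in Orinen, not Quendale — none of the alternatives is met. Condition not met.
  → The court lacks jurisdiction.

No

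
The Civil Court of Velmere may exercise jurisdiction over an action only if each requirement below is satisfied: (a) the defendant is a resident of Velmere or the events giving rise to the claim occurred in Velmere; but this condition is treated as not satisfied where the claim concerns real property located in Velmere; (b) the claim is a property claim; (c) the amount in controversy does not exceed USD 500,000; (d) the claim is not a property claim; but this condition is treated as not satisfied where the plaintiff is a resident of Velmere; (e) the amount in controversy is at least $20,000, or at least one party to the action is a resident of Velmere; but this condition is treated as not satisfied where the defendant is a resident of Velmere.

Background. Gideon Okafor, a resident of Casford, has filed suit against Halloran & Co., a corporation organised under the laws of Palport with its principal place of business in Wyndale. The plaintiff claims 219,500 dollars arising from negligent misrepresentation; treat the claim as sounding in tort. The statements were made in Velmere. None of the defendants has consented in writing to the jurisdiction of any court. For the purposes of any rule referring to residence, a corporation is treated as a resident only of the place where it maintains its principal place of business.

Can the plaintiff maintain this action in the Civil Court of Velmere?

The Civil Court of Velmere:
  (a) The operative events occurred in Velmere, so this disjunct is met. The exception is not triggered, since the claim does not concern real property. Satisfied.
  (b) The claim is a tort claim, not a property claim. Condition not met.
  (c) The amount in controversy is $219,500, within the USD 500,000 ceiling. Condition met.
  (d) The claim is a tort claim, not a property claim. And the carve-out is inapplicable — the plaintiff resides in Casford, not Velmere. Met.
  (e) The amount in controversy is USD 219,500, which meets the USD 20,000 floor, which satisfies one of the alternatives. The carve-out does not apply: the defendant resides in Wyndale, not Velmere. Met.
  → Not every requirement is met — no jurisdiction.

No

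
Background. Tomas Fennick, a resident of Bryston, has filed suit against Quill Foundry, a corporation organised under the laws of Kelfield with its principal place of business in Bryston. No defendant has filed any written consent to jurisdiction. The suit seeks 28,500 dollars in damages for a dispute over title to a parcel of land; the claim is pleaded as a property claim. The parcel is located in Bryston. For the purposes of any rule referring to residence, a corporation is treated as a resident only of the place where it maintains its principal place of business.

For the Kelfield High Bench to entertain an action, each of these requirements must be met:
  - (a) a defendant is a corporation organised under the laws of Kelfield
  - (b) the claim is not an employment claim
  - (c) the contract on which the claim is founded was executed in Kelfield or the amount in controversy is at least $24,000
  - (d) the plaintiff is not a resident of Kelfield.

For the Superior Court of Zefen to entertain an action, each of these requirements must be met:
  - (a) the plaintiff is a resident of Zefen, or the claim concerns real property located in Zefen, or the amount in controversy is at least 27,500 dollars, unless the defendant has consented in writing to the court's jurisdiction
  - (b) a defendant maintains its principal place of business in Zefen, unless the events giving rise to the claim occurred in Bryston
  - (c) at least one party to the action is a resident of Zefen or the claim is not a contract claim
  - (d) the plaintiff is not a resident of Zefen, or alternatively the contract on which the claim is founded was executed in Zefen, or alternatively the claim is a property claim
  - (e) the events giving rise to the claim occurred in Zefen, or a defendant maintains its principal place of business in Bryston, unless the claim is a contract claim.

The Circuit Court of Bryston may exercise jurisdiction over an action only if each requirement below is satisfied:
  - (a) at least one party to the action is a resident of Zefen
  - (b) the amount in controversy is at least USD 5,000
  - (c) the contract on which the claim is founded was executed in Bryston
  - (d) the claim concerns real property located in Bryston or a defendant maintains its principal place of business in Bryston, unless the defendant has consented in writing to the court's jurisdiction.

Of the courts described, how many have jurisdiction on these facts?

2

The Kelfield High Bench:
  (a) Quill Foundry is organised under the laws of Kelfield. Satisfied.
  (b) The claim is a property claim, not an employment claim. Condition met.
  (c) The amount in controversy is $28,500, which meets the $24,000 floor, so this disjunct is met. Satisfied.
  (d) The plaintiff resides in Bryston, which is not Kelfield. Satisfied.
  → Jurisdiction lies.
The Superior Court of Zefen:
  (a) The amount in controversy is 28,500 dollars, which meets the $27,500 floor, so one alternative holds. Condition met.
  (b) The corporate defendant(s) have their principal place of business in Bryston, not Zefen. The proviso rescues it, though: the operative events occurred in Bryston. Condition met.
  (c) The claim is a property claim, not a contract claim, so one alternative holds. Satisfied.
  (d) The plaintiff resides in Bryston, which is not Zefen, which satisfies one of the alternatives. Satisfied.
  (e) Quill Foundry has its principal place of business in Bryston, so this disjunct is met. Met.
  → Every requirement is satisfied — jurisdiction.
The Circuit Court of Bryston:
  (a) No party resides in Zefen. Not satisfied.
  (b) The amount in controversy is 28,500 dollars, which meets the 5,000 dollars floor. Met.
  (c) No contract (and hence no place of execution) is alleged. Fails.
  (d) The property lies in Bryston, so this disjunct is met. Met.
  → Not every requirement is met — no jurisdiction.
Courts with jurisdiction: the Kelfield High Bench, the Superior Court of Zefen — 2 in total.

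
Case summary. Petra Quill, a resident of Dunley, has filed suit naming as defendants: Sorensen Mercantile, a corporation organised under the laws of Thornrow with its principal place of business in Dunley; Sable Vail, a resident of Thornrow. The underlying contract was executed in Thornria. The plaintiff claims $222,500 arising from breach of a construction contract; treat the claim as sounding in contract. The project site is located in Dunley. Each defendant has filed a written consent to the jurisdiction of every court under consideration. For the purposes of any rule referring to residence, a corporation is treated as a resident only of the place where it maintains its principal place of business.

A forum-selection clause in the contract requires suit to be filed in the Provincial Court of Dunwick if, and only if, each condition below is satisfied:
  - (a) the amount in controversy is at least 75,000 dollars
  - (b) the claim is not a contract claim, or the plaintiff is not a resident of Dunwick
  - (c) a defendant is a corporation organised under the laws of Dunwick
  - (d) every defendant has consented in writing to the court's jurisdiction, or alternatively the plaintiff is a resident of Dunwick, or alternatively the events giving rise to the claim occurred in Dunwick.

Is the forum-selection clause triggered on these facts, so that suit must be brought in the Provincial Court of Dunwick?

No

The Provincial Court of Dunwick:
  (a) The amount in controversy is USD 222,500, which meets the 75,000 dollars floor. Satisfied.
  (b) The plaintiff resides in Dunley, which is not Dunwick, which satisfies one of the alternatives. Met.
  (c) The corporate defendant(s) are organised in Thornrow, not Dunwick. Condition not met.
  (d) Every defendant has filed written consent, so this disjunct is met. Met.
  → The clause does not apply.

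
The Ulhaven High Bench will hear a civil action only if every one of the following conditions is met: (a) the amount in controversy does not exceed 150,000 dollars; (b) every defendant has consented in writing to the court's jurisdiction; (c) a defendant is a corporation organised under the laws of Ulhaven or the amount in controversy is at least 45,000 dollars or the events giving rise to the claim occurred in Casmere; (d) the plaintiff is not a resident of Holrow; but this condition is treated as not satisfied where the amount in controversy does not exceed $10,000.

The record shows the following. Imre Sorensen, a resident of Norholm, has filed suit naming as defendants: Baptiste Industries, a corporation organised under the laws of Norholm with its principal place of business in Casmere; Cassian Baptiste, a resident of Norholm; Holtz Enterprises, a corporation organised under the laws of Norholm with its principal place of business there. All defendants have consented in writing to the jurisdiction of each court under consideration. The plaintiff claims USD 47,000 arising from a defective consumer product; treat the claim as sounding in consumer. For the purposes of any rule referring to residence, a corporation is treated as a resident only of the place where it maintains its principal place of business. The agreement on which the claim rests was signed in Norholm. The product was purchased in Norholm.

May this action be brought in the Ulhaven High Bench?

Yes

The Ulhaven High Bench:
  (a) The amount in controversy is $47,000, within the $150,000 ceiling. Satisfied.
  (b) Every defendant has filed written consent. Satisfied.
  (c) The amount in controversy is $47,000, which meets the USD 45,000 floor — that alternative is enough. Condition met.
  (d) The plaintiff resides in Norholm, which is not Holrow. The exception is not triggered, since the amount in controversy is USD 47,000, above the USD 10,000 ceiling. Condition met.
  → Every requirement is satisfied — jurisdiction.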